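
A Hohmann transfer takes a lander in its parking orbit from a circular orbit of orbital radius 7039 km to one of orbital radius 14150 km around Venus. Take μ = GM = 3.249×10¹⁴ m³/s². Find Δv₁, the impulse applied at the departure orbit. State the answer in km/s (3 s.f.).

Δv ≈ 1.06 km/s

r₁ = 7039 km = 7.039×10⁶ m.
r₂ = 14150 km = 1.415×10⁷ m.
Transfer ellipse a_t = (r₁ + r₂)/2 = 1.059×10⁷ m.
At r₁: circular v_c1 = √(μ/r₁) = 6794 m/s; transfer-periapsis v_p = √[μ(2/r₁ − 1/a_t)] = 7852 m/s.
Δv₁ = v_p − v_c1 = 1058 m/s.
= 1.058 km/s.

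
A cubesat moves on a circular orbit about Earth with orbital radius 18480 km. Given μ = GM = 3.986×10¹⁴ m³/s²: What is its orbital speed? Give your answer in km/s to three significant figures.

v ≈ 4.64 km/s

r = 18480 km = 1.848×10⁷ m.
For a circular orbit v = √(μ/r) = √(3.986×10¹⁴ / 1.848×10⁷) = √(2.157×10⁷) = 4644 m/s.
That is 4.644 km/s.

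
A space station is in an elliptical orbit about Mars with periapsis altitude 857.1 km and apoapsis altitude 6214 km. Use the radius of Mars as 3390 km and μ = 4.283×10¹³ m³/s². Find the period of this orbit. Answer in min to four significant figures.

r_p = 3390 + 857.1 = 4247.1 km = 4.2471×10⁶ m.
r_a = 3390 + 6214 = 9604.0 km = 9.6040×10⁶ m.
Semi-major axis a = (r_p + r_a)/2 = (4247.1 + 9604.0)/2 = 6925.6 km = 6.926×10⁶ m.
By Kepler's third law T = 2π√(a³/μ) = 2π × 2.785×10³ = 1.750×10⁴ s.
= 291.6 min.

T ≈ 291.6 min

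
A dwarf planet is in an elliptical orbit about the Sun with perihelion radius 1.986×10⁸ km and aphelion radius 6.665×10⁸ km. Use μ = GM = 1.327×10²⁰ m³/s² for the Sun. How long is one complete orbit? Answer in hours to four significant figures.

T ≈ 43100 hours

Semi-major axis a = (r_p + r_a)/2 = (1.9860×10⁸ + 6.6650×10⁸)/2 = 4.3255×10⁸ km = 4.326×10¹¹ m.
By Kepler's third law T = 2π√(a³/μ) = 2π × 2.470×10⁷ = 1.552×10⁸ s.
= 43100 hours.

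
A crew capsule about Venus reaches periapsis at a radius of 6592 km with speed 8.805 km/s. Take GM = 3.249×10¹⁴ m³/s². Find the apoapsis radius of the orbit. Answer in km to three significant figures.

r_p = 6.592×10⁶ m.
Specific energy ε = v²/2 − μ/r = -1.052×10⁷ J/kg, so a = −μ/(2ε) = 1.544×10⁷ m.
The apsides satisfy r_p + r_a = 2a, so the apoapsis radius is 2a − r_p = 2.428×10⁷ m = 24283 km.

apoapsis radius ≈ 24300 km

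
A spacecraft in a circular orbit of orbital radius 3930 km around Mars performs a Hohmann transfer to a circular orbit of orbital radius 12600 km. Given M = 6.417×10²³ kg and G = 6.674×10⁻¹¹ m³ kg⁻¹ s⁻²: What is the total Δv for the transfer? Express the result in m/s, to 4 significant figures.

Δv_total ≈ 1347 m/s

μ = GM = 6.674×10⁻¹¹ × 6.417×10²³ = 4.283×10¹³ m³/s².
r₁ = 3930 km = 3.930×10⁶ m.
r₂ = 12600 km = 1.260×10⁷ m.
Transfer ellipse a_t = (r₁ + r₂)/2 = 8.265×10⁶ m.
At r₁: circular v_c1 = √(μ/r₁) = 3301 m/s; transfer-periapsis v_p = √[μ(2/r₁ − 1/a_t)] = 4076 m/s.
Δv₁ = v_p − v_c1 = 774.8 m/s.
At r₂: circular v_c2 = √(μ/r₂) = 1844 m/s; transfer-apoapsis v_a = √[μ(2/r₂ − 1/a_t)] = 1271 m/s.
Δv₂ = v_c2 − v_a = 572.3 m/s.
Total Δv = Δv₁ + Δv₂ = 1347 m/s.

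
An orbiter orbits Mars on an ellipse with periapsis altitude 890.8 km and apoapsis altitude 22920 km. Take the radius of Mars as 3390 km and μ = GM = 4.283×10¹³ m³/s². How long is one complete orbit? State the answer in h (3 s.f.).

T ≈ 16.0 h

r_p = 3390 + 890.8 = 4280.8 km = 4.2808×10⁶ m.
r_a = 3390 + 22920 = 26310 km = 2.6310×10⁷ m.
Semi-major axis a = (r_p + r_a)/2 = (4280.8 + 26310)/2 = 15295 km = 1.530×10⁷ m.
By Kepler's third law T = 2π√(a³/μ) = 2π × 9.140×10³ = 5.743×10⁴ s.
= 15.95 h.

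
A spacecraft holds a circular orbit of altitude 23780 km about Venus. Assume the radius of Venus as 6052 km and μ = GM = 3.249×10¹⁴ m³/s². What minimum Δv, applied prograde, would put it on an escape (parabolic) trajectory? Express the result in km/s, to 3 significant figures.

Δv ≈ 1.37 km/s

r = 6052 + 23780 = 29832 km = 2.9832×10⁷ m.
Circular speed v_c = √(μ/r) = 3300 m/s.
Escape speed v_esc = √(2μ/r) = √2 × v_c = 4667 m/s.
Δv = v_esc − v_c = 1367 m/s = 1.367 km/s.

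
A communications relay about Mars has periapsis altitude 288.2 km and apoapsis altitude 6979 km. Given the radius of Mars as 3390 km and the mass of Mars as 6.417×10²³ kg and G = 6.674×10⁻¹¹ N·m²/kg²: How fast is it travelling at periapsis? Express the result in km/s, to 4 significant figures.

v ≈ 4.146 km/s

μ = GM = 6.674×10⁻¹¹ × 6.417×10²³ = 4.283×10¹³ m³/s².
r_p = 3390 + 288.2 = 3678.2 km = 3.6782×10⁶ m.
r_a = 3390 + 6979 = 10369 km = 1.0369×10⁷ m.
Semi-major axis a = (r_p + r_a)/2 = 7023.6 km = 7.024×10⁶ m.
Vis-viva: v² = μ(2/r − 1/a) = 4.283×10¹³ × (5.437×10⁻⁷ − 1.424×10⁻⁷) = 1.719×10⁷ m²/s².
v = 4146 m/s = 4.146 km/s.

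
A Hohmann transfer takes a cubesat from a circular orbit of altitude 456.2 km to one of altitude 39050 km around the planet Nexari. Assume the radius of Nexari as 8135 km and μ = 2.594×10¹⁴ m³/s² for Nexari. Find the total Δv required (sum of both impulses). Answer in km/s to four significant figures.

Δv_total ≈ 2.696 km/s

r₁ = 8135 + 456.2 = 8591.2 km = 8.5912×10⁶ m.
r₂ = 8135 + 39050 = 47185 km = 4.7185×10⁷ m.
Transfer ellipse a_t = (r₁ + r₂)/2 = 2.789×10⁷ m.
At r₁: circular v_c1 = √(μ/r₁) = 5495 m/s; transfer-periapsis v_p = √[μ(2/r₁ − 1/a_t)] = 7147 m/s.
Δv₁ = v_p − v_c1 = 1653 m/s.
At r₂: circular v_c2 = √(μ/r₂) = 2345 m/s; transfer-apoapsis v_a = √[μ(2/r₂ − 1/a_t)] = 1301 m/s.
Δv₂ = v_c2 − v_a = 1043 m/s.
Total Δv = Δv₁ + Δv₂ = 2696 m/s = 2.696 km/s.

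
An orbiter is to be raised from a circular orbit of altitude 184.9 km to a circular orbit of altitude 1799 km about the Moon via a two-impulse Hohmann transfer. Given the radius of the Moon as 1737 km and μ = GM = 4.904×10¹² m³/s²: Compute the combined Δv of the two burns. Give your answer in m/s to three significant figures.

Δv_total ≈ 410 m/s

r₁ = 1737 + 184.9 = 1921.9 km = 1.9219×10⁶ m.
r₂ = 1737 + 1799 = 3536.0 km = 3.5360×10⁶ m.
Transfer ellipse a_t = (r₁ + r₂)/2 = 2.729×10⁶ m.
At r₁: circular v_c1 = √(μ/r₁) = 1597 m/s; transfer-perilune v_p = √[μ(2/r₁ − 1/a_t)] = 1818 m/s.
Δv₁ = v_p − v_c1 = 220.9 m/s.
At r₂: circular v_c2 = √(μ/r₂) = 1178 m/s; transfer-apolune v_a = √[μ(2/r₂ − 1/a_t)] = 988.3 m/s.
Δv₂ = v_c2 − v_a = 189.4 m/s.
Total Δv = Δv₁ + Δv₂ = 410.3 m/s.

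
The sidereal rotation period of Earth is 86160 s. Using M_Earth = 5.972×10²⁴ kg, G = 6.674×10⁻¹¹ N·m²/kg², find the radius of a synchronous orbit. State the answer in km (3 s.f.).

r_sync ≈ 42200 km

μ = GM = 6.674×10⁻¹¹ × 5.972×10²⁴ = 3.986×10¹⁴ m³/s².
A synchronous orbit has period T, so by Kepler's third law a = (μT²/4π²)^(1/3).
μT²/4π² = 3.986×10¹⁴ × (8.616×10⁴)² / 39.48 = 7.495×10²² m³.
a = 4.216×10⁷ m = 42162 km.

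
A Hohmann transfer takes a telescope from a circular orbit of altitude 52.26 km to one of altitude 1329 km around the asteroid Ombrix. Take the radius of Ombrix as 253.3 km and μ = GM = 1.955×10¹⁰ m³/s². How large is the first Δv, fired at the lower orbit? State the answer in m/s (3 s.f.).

r₁ = 253.3 + 52.26 = 305.56 km = 3.0556×10⁵ m.
r₂ = 253.3 + 1329 = 1582.3 km = 1.5823×10⁶ m.
Transfer ellipse a_t = (r₁ + r₂)/2 = 9.439×10⁵ m.
At r₁: circular v_c1 = √(μ/r₁) = 252.9 m/s; transfer-periapsis v_p = √[μ(2/r₁ − 1/a_t)] = 327.5 m/s.
Δv₁ = v_p − v_c1 = 74.55 m/s.

Δv ≈ 74.5 m/s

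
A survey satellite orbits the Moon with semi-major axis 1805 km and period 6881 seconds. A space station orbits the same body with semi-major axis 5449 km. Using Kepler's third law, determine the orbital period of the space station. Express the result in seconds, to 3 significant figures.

T₂ ≈ 36100 seconds

Kepler's third law: T² ∝ a³, so T₂ = T₁ (a₂/a₁)^(3/2).
a₂/a₁ = 3.019, (a₂/a₁)^(3/2) = 5.245.
T₂ = 6881 × 5.245 = 36090 seconds.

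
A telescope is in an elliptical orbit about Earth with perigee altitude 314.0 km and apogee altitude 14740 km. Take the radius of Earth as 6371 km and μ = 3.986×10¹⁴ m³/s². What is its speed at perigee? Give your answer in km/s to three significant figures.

r_p = 6371 + 314.0 = 6685.0 km = 6.6850×10⁶ m.
r_a = 6371 + 14740 = 21111 km = 2.1111×10⁷ m.
Semi-major axis a = (r_p + r_a)/2 = 13898 km = 1.390×10⁷ m.
Vis-viva: v² = μ(2/r − 1/a) = 3.986×10¹⁴ × (2.992×10⁻⁷ − 7.195×10⁻⁸) = 9.057×10⁷ m²/s².
v = 9517 m/s = 9.517 km/s.

v ≈ 9.52 km/s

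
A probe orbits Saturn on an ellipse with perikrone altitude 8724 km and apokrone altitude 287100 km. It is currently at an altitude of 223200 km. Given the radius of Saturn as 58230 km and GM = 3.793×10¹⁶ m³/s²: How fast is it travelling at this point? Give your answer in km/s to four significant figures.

r_p = 58230 + 8724 = 66954 km = 6.6954×10⁷ m.
r_a = 58230 + 287100 = 345330 km = 3.4533×10⁸ m.
r = 58230 + 223200 = 2.8143×10⁵ km = 2.814×10⁸ m.
Semi-major axis a = (r_p + r_a)/2 = 2.0614×10⁵ km = 2.061×10⁸ m.
Vis-viva: v² = μ(2/r − 1/a) = 3.793×10¹⁶ × (7.107×10⁻⁹ − 4.851×10⁻⁹) = 8.555×10⁷ m²/s².
v = 9249 m/s = 9.249 km/s.

v ≈ 9.249 km/s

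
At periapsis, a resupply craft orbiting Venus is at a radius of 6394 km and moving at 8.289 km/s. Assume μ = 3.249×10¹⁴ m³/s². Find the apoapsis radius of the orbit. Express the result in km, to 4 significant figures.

apoapsis radius ≈ 13350 km

r_p = 6.394×10⁶ m.
Specific energy ε = v²/2 − μ/r = -1.646×10⁷ J/kg, so a = −μ/(2ε) = 9.870×10⁶ m.
The apsides satisfy r_p + r_a = 2a, so the apoapsis radius is 2a − r_p = 1.335×10⁷ m = 13345 km.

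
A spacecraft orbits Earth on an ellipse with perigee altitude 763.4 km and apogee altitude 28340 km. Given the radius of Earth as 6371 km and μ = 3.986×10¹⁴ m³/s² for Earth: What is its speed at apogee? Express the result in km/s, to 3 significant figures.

v ≈ 1.98 km/s

r_p = 6371 + 763.4 = 7134.4 km = 7.1344×10⁶ m.
r_a = 6371 + 28340 = 34711 km = 3.4711×10⁷ m.
Semi-major axis a = (r_p + r_a)/2 = 20923 km = 2.092×10⁷ m.
Vis-viva: v² = μ(2/r − 1/a) = 3.986×10¹⁴ × (5.762×10⁻⁸ − 4.779×10⁻⁸) = 3.916×10⁶ m²/s².
v = 1979 m/s = 1.979 km/s.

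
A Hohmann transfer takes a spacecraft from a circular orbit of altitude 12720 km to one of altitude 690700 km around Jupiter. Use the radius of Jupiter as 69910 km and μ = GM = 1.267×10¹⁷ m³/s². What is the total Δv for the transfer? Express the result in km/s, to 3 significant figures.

r₁ = 69910 + 12720 = 82630 km = 8.2630×10⁷ m.
r₂ = 69910 + 690700 = 760610 km = 7.6061×10⁸ m.
Transfer ellipse a_t = (r₁ + r₂)/2 = 4.216×10⁸ m.
At r₁: circular v_c1 = √(μ/r₁) = 39160 m/s; transfer-perijove v_p = √[μ(2/r₁ − 1/a_t)] = 52590 m/s.
Δv₁ = v_p − v_c1 = 13440 m/s.
At r₂: circular v_c2 = √(μ/r₂) = 12910 m/s; transfer-apojove v_a = √[μ(2/r₂ − 1/a_t)] = 5714 m/s.
Δv₂ = v_c2 − v_a = 7193 m/s.
Total Δv = Δv₁ + Δv₂ = 20630 m/s = 20.63 km/s.

Δv_total ≈ 20.6 km/s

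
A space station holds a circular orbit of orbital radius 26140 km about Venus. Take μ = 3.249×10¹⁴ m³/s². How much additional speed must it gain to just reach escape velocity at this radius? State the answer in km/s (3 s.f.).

Δv ≈ 1.46 km/s

r = 26140 km = 2.614×10⁷ m.
Circular speed v_c = √(μ/r) = 3526 m/s.
Escape speed v_esc = √(2μ/r) = √2 × v_c = 4986 m/s.
Δv = v_esc − v_c = 1460 m/s = 1.460 km/s.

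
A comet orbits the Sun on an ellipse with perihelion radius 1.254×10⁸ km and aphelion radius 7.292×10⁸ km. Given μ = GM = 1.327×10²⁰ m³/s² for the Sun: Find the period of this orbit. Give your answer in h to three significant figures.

Semi-major axis a = (r_p + r_a)/2 = (1.2540×10⁸ + 7.2920×10⁸)/2 = 4.2730×10⁸ km = 4.273×10¹¹ m.
By Kepler's third law T = 2π√(a³/μ) = 2π × 2.425×10⁷ = 1.524×10⁸ s.
= 42320 h.

T ≈ 42300 h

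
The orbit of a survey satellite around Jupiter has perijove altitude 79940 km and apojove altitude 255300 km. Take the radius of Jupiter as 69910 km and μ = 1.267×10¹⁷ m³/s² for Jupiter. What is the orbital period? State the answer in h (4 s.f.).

T ≈ 17.95 h

r_p = 69910 + 79940 = 149850 km = 1.4985×10⁸ m.
r_a = 69910 + 255300 = 325210 km = 3.2521×10⁸ m.
Semi-major axis a = (r_p + r_a)/2 = (1.4985×10⁵ + 3.2521×10⁵)/2 = 2.3753×10⁵ km = 2.375×10⁸ m.
By Kepler's third law T = 2π√(a³/μ) = 2π × 1.028×10⁴ = 6.462×10⁴ s.
= 17.95 h.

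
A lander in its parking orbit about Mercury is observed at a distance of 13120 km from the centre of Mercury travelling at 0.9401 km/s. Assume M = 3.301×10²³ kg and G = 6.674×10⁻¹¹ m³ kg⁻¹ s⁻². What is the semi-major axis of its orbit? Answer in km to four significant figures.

μ = GM = 6.674×10⁻¹¹ × 3.301×10²³ = 2.203×10¹³ m³/s².
r = 1.312×10⁷ m.
Vis-viva rearranged: 1/a = 2/r − v²/μ = 1.524×10⁻⁷ − 4.012×10⁻⁸ = 1.123×10⁻⁷ m⁻¹.
a = 8.903×10⁶ m = 8902.9 km.

a ≈ 8903 km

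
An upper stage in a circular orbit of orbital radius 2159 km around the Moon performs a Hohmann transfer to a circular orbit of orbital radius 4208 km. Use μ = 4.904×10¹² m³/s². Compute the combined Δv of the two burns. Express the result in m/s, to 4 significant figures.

r₁ = 2159 km = 2.159×10⁶ m.
r₂ = 4208 km = 4.208×10⁶ m.
Transfer ellipse a_t = (r₁ + r₂)/2 = 3.184×10⁶ m.
At r₁: circular v_c1 = √(μ/r₁) = 1507 m/s; transfer-perilune v_p = √[μ(2/r₁ − 1/a_t)] = 1733 m/s.
Δv₁ = v_p − v_c1 = 225.6 m/s.
At r₂: circular v_c2 = √(μ/r₂) = 1080 m/s; transfer-apolune v_a = √[μ(2/r₂ − 1/a_t)] = 889.0 m/s.
Δv₂ = v_c2 − v_a = 190.5 m/s.
Total Δv = Δv₁ + Δv₂ = 416.1 m/s.

Δv_total ≈ 416.1 m/s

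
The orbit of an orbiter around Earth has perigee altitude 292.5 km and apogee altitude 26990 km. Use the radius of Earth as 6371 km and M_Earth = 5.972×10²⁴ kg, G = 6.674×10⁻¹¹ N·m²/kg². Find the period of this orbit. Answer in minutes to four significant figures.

μ = GM = 6.674×10⁻¹¹ × 5.972×10²⁴ = 3.986×10¹⁴ m³/s².
r_p = 6371 + 292.5 = 6663.5 km = 6.6635×10⁶ m.
r_a = 6371 + 26990 = 33361 km = 3.3361×10⁷ m.
Semi-major axis a = (r_p + r_a)/2 = (6663.5 + 33361)/2 = 20012 km = 2.001×10⁷ m.
By Kepler's third law T = 2π√(a³/μ) = 2π × 4.484×10³ = 2.818×10⁴ s.
= 469.6 minutes.

T ≈ 469.6 minutes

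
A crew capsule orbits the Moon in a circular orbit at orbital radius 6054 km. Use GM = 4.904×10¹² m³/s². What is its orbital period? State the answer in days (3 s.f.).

T ≈ 0.489 days

r = 6054 km = 6.054×10⁶ m.
Kepler's third law: T = 2π√(r³/μ) = 2π√((6.054×10⁶)³ / 4.904×10¹²).
r³/μ = 4.525×10⁷ s², so T = 2π × 6.726×10³ = 4.226×10⁴ s.
Converting: 4.226×10⁴ s ÷ 86400 = 0.4892 days.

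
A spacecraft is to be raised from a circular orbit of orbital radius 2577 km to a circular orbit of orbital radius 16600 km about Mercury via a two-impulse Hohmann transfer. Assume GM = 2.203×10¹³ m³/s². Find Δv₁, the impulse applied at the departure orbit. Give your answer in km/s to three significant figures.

r₁ = 2577 km = 2.577×10⁶ m.
r₂ = 16600 km = 1.660×10⁷ m.
Transfer ellipse a_t = (r₁ + r₂)/2 = 9.588×10⁶ m.
At r₁: circular v_c1 = √(μ/r₁) = 2924 m/s; transfer-periherm v_p = √[μ(2/r₁ − 1/a_t)] = 3847 m/s.
Δv₁ = v_p − v_c1 = 923.2 m/s.
= 0.9232 km/s.

Δv ≈ 0.923 km/s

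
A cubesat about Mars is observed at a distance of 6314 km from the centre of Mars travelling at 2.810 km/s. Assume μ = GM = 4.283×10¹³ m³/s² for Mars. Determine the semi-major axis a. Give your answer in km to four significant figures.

r = 6.314×10⁶ m.
Vis-viva rearranged: 1/a = 2/r − v²/μ = 3.168×10⁻⁷ − 1.844×10⁻⁷ = 1.324×10⁻⁷ m⁻¹.
a = 7.553×10⁶ m = 7553.0 km.

a ≈ 7553 km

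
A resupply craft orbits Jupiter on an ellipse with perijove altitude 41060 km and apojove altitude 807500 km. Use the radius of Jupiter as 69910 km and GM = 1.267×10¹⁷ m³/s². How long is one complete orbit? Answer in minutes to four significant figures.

r_p = 69910 + 41060 = 110970 km = 1.1097×10⁸ m.
r_a = 69910 + 807500 = 877410 km = 8.7741×10⁸ m.
Semi-major axis a = (r_p + r_a)/2 = (1.1097×10⁵ + 8.7741×10⁵)/2 = 4.9419×10⁵ km = 4.942×10⁸ m.
By Kepler's third law T = 2π√(a³/μ) = 2π × 3.086×10⁴ = 1.939×10⁵ s.
= 3232 minutes.

T ≈ 3232 minutes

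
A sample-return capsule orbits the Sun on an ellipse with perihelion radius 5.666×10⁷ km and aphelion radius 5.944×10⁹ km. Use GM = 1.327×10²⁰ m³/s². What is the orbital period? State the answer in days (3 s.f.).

Semi-major axis a = (r_p + r_a)/2 = (5.6660×10⁷ + 5.9440×10⁹)/2 = 3.0003×10⁹ km = 3.000×10¹² m.
By Kepler's third law T = 2π√(a³/μ) = 2π × 4.511×10⁸ = 2.835×10⁹ s.
= 32810 days.

T ≈ 32800 days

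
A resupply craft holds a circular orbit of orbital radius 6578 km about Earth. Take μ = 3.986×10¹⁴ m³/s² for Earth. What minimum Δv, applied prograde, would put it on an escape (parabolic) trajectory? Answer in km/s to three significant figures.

Δv ≈ 3.22 km/s

r = 6578 km = 6.578×10⁶ m.
Circular speed v_c = √(μ/r) = 7784 m/s.
Escape speed v_esc = √(2μ/r) = √2 × v_c = 11010 m/s.
Δv = v_esc − v_c = 3224 m/s = 3.224 km/s.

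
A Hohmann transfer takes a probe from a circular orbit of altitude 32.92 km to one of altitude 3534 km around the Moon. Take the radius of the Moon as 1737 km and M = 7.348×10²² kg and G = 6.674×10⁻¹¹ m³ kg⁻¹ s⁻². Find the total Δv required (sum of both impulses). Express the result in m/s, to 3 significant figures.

μ = GM = 6.674×10⁻¹¹ × 7.348×10²² = 4.904×10¹² m³/s².
r₁ = 1737 + 32.92 = 1769.9 km = 1.7699×10⁶ m.
r₂ = 1737 + 3534 = 5271.0 km = 5.2710×10⁶ m.
Transfer ellipse a_t = (r₁ + r₂)/2 = 3.520×10⁶ m.
At r₁: circular v_c1 = √(μ/r₁) = 1665 m/s; transfer-perilune v_p = √[μ(2/r₁ − 1/a_t)] = 2037 m/s.
Δv₁ = v_p − v_c1 = 372.2 m/s.
At r₂: circular v_c2 = √(μ/r₂) = 964.6 m/s; transfer-apolune v_a = √[μ(2/r₂ − 1/a_t)] = 683.9 m/s.
Δv₂ = v_c2 − v_a = 280.6 m/s.
Total Δv = Δv₁ + Δv₂ = 652.9 m/s.

Δv_total ≈ 653 m/s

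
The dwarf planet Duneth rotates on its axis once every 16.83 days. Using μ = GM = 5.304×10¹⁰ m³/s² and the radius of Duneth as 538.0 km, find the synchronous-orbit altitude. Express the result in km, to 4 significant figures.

T = 16.83 days = 1.454×10⁶ s.
A synchronous orbit has period T, so by Kepler's third law a = (μT²/4π²)^(1/3).
μT²/4π² = 5.304×10¹⁰ × (1.454×10⁶)² / 39.48 = 2.841×10²¹ m³.
a = 1.416×10⁷ m = 14163 km.
Altitude h = a − R = 14163 − 538.0 = 13625 km.

h_sync ≈ 13620 km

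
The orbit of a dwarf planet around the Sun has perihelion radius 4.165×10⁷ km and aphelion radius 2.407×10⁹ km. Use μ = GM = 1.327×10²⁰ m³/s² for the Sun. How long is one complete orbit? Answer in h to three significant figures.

Semi-major axis a = (r_p + r_a)/2 = (4.1650×10⁷ + 2.4070×10⁹)/2 = 1.2243×10⁹ km = 1.224×10¹² m.
By Kepler's third law T = 2π√(a³/μ) = 2π × 1.176×10⁸ = 7.389×10⁸ s.
= 2.053×10⁵ h.

T ≈ 205000 h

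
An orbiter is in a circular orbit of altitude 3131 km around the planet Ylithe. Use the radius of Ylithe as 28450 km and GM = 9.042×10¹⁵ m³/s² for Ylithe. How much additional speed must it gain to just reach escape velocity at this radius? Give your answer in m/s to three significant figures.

r = 28450 + 3131 = 31581 km = 3.1581×10⁷ m.
Circular speed v_c = √(μ/r) = 16920 m/s.
Escape speed v_esc = √(2μ/r) = √2 × v_c = 23930 m/s.
Δv = v_esc − v_c = 7009 m/s.

Δv ≈ 7010 m/s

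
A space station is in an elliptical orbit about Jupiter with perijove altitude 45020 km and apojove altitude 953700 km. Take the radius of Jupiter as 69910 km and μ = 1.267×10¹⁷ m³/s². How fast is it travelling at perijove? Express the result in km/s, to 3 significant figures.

r_p = 69910 + 45020 = 114930 km = 1.1493×10⁸ m.
r_a = 69910 + 953700 = 1023600 km = 1.0236×10⁹ m.
Semi-major axis a = (r_p + r_a)/2 = 5.6927×10⁵ km = 5.693×10⁸ m.
Vis-viva: v² = μ(2/r − 1/a) = 1.267×10¹⁷ × (1.740×10⁻⁸ − 1.757×10⁻⁹) = 1.982×10⁹ m²/s².
v = 44520 m/s = 44.52 km/s.

v ≈ 44.5 km/s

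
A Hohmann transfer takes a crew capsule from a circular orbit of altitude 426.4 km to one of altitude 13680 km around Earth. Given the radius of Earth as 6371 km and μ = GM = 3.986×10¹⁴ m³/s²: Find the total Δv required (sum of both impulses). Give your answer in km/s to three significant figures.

Δv_total ≈ 2.99 km/s

r₁ = 6371 + 426.4 = 6797.4 km = 6.7974×10⁶ m.
r₂ = 6371 + 13680 = 20051 km = 2.0051×10⁷ m.
Transfer ellipse a_t = (r₁ + r₂)/2 = 1.342×10⁷ m.
At r₁: circular v_c1 = √(μ/r₁) = 7658 m/s; transfer-perigee v_p = √[μ(2/r₁ − 1/a_t)] = 9359 m/s.
Δv₁ = v_p − v_c1 = 1701 m/s.
At r₂: circular v_c2 = √(μ/r₂) = 4459 m/s; transfer-apogee v_a = √[μ(2/r₂ − 1/a_t)] = 3173 m/s.
Δv₂ = v_c2 − v_a = 1286 m/s.
Total Δv = Δv₁ + Δv₂ = 2987 m/s = 2.987 km/s.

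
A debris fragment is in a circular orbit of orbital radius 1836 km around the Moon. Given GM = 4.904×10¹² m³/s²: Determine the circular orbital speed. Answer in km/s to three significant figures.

v ≈ 1.63 km/s

r = 1836 km = 1.836×10⁶ m.
For a circular orbit v = √(μ/r) = √(4.904×10¹² / 1.836×10⁶) = √(2.671×10⁶) = 1634 m/s.
That is 1.634 km/s.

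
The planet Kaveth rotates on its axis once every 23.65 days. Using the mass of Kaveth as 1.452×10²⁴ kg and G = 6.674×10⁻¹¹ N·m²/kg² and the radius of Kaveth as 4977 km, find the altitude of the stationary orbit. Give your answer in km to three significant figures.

h_sync ≈ 2.12×10⁵ km

μ = GM = 6.674×10⁻¹¹ × 1.452×10²⁴ = 9.691×10¹³ m³/s².
T = 23.65 days = 2.043×10⁶ s.
A synchronous orbit has period T, so by Kepler's third law a = (μT²/4π²)^(1/3).
μT²/4π² = 9.691×10¹³ × (2.043×10⁶)² / 39.48 = 1.025×10²⁵ m³.
a = 2.172×10⁸ m = 2.1722×10⁵ km.
Altitude h = a − R = 2.1722×10⁵ − 4977 = 2.1224×10⁵ km.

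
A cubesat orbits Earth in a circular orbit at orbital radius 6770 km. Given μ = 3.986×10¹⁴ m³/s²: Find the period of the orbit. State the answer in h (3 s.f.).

r = 6770 km = 6.770×10⁶ m.
Kepler's third law: T = 2π√(r³/μ) = 2π√((6.770×10⁶)³ / 3.986×10¹⁴).
r³/μ = 7.784×10⁵ s², so T = 2π × 8.823×10² = 5.544×10³ s.
Converting: 5.544×10³ s ÷ 3600 = 1.540 h.

T ≈ 1.54 h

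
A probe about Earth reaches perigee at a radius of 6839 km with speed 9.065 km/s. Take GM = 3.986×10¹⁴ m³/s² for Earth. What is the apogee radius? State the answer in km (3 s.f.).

r_p = 6.839×10⁶ m.
Specific energy ε = v²/2 − μ/r = -1.720×10⁷ J/kg, so a = −μ/(2ε) = 1.159×10⁷ m.
The apsides satisfy r_p + r_a = 2a, so the apogee radius is 2a − r_p = 1.634×10⁷ m = 16340 km.

apogee radius ≈ 16300 km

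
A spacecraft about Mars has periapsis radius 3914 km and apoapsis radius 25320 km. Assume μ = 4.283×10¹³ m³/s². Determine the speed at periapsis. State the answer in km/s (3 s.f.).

Semi-major axis a = (r_p + r_a)/2 = 14617 km = 1.462×10⁷ m.
Vis-viva: v² = μ(2/r − 1/a) = 4.283×10¹³ × (5.110×10⁻⁷ − 6.841×10⁻⁸) = 1.896×10⁷ m²/s².
v = 4354 m/s = 4.354 km/s.

v ≈ 4.35 km/s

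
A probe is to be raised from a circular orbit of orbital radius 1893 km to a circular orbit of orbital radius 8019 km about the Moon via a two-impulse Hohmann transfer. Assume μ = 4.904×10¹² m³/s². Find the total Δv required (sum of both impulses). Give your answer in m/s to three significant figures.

r₁ = 1893 km = 1.893×10⁶ m.
r₂ = 8019 km = 8.019×10⁶ m.
Transfer ellipse a_t = (r₁ + r₂)/2 = 4.956×10⁶ m.
At r₁: circular v_c1 = √(μ/r₁) = 1610 m/s; transfer-perilune v_p = √[μ(2/r₁ − 1/a_t)] = 2047 m/s.
Δv₁ = v_p − v_c1 = 437.8 m/s.
At r₂: circular v_c2 = √(μ/r₂) = 782.0 m/s; transfer-apolune v_a = √[μ(2/r₂ − 1/a_t)] = 483.3 m/s.
Δv₂ = v_c2 − v_a = 298.7 m/s.
Total Δv = Δv₁ + Δv₂ = 736.5 m/s.

Δv_total ≈ 737 m/s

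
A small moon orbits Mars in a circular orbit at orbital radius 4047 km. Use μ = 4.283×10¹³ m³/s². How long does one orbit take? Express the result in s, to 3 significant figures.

r = 4047 km = 4.047×10⁶ m.
Kepler's third law: T = 2π√(r³/μ) = 2π√((4.047×10⁶)³ / 4.283×10¹³).
r³/μ = 1.548×10⁶ s², so T = 2π × 1.244×10³ = 7.816×10³ s.

T ≈ 7820 s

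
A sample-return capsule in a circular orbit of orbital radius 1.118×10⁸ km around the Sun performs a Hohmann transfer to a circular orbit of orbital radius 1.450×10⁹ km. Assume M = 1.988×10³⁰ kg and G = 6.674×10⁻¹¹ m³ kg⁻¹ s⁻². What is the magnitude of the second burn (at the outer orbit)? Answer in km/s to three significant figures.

Δv ≈ 5.95 km/s

μ = GM = 6.674×10⁻¹¹ × 1.988×10³⁰ = 1.327×10²⁰ m³/s².
r₁ = 1.118×10⁸ km = 1.118×10¹¹ m.
r₂ = 1.450×10⁹ km = 1.450×10¹² m.
Transfer ellipse a_t = (r₁ + r₂)/2 = 7.809×10¹¹ m.
At r₁: circular v_c1 = √(μ/r₁) = 34450 m/s; transfer-perihelion v_p = √[μ(2/r₁ − 1/a_t)] = 46940 m/s.
At r₂: circular v_c2 = √(μ/r₂) = 9566 m/s; transfer-aphelion v_a = √[μ(2/r₂ − 1/a_t)] = 3619 m/s.
Δv₂ = v_c2 − v_a = 5946 m/s.
= 5.946 km/s.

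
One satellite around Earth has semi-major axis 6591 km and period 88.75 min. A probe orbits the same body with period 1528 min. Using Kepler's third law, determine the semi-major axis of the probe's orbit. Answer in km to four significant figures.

a₂ ≈ 43950 km

Kepler's third law: a³ ∝ T², so a₂ = a₁ (T₂/T₁)^(2/3).
T₂/T₁ = 17.22, (T₂/T₁)^(2/3) = 6.668.
a₂ = 6591 × 6.668 = 43950 km.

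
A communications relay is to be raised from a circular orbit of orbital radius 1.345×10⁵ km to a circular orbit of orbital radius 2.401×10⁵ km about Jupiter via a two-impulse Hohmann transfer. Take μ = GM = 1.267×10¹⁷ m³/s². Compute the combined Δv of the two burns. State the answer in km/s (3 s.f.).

Δv_total ≈ 7.56 km/s

r₁ = 1.345×10⁵ km = 1.345×10⁸ m.
r₂ = 2.401×10⁵ km = 2.401×10⁸ m.
Transfer ellipse a_t = (r₁ + r₂)/2 = 1.873×10⁸ m.
At r₁: circular v_c1 = √(μ/r₁) = 30690 m/s; transfer-perijove v_p = √[μ(2/r₁ − 1/a_t)] = 34750 m/s.
Δv₁ = v_p − v_c1 = 4058 m/s.
At r₂: circular v_c2 = √(μ/r₂) = 22970 m/s; transfer-apojove v_a = √[μ(2/r₂ − 1/a_t)] = 19470 m/s.
Δv₂ = v_c2 − v_a = 3505 m/s.
Total Δv = Δv₁ + Δv₂ = 7563 m/s = 7.563 km/s.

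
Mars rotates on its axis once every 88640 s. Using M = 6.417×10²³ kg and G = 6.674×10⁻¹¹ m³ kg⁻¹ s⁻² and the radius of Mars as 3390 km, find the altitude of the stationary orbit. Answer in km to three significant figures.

μ = GM = 6.674×10⁻¹¹ × 6.417×10²³ = 4.283×10¹³ m³/s².
A synchronous orbit has period T, so by Kepler's third law a = (μT²/4π²)^(1/3).
μT²/4π² = 4.283×10¹³ × (8.864×10⁴)² / 39.48 = 8.524×10²¹ m³.
a = 2.043×10⁷ m = 20427 km.
Altitude h = a − R = 20427 − 3390 = 17037 km.

h_sync ≈ 17000 km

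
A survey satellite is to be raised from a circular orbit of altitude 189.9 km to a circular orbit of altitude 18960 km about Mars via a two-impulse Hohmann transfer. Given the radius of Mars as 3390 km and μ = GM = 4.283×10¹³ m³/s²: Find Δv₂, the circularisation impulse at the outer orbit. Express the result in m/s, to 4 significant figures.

r₁ = 3390 + 189.9 = 3579.9 km = 3.5799×10⁶ m.
r₂ = 3390 + 18960 = 22350 km = 2.2350×10⁷ m.
Transfer ellipse a_t = (r₁ + r₂)/2 = 1.296×10⁷ m.
At r₁: circular v_c1 = √(μ/r₁) = 3459 m/s; transfer-periapsis v_p = √[μ(2/r₁ − 1/a_t)] = 4541 m/s.
At r₂: circular v_c2 = √(μ/r₂) = 1384 m/s; transfer-apoapsis v_a = √[μ(2/r₂ − 1/a_t)] = 727.4 m/s.
Δv₂ = v_c2 − v_a = 656.9 m/s.

Δv ≈ 656.9 m/s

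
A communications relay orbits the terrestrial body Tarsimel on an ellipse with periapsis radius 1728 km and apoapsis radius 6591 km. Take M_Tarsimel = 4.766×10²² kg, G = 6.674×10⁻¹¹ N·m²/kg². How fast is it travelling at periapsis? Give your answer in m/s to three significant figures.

μ = GM = 6.674×10⁻¹¹ × 4.766×10²² = 3.181×10¹² m³/s².
Semi-major axis a = (r_p + r_a)/2 = 4159.5 km = 4.160×10⁶ m.
Vis-viva: v² = μ(2/r − 1/a) = 3.181×10¹² × (1.157×10⁻⁶ − 2.404×10⁻⁷) = 2.917×10⁶ m²/s².
v = 1708 m/s.

v ≈ 1710 m/s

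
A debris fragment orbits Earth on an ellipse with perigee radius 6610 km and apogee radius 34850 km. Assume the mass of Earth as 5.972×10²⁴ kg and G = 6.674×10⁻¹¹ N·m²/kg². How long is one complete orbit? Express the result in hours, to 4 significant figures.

μ = GM = 6.674×10⁻¹¹ × 5.972×10²⁴ = 3.986×10¹⁴ m³/s².
Semi-major axis a = (r_p + r_a)/2 = (6610.0 + 34850)/2 = 20730 km = 2.073×10⁷ m.
By Kepler's third law T = 2π√(a³/μ) = 2π × 4.728×10³ = 2.970×10⁴ s.
= 8.251 hours.

T ≈ 8.251 hours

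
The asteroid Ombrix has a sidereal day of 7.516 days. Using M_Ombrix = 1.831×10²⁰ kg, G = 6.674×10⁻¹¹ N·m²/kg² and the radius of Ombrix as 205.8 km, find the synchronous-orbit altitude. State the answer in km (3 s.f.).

h_sync ≈ 4870 km

μ = GM = 6.674×10⁻¹¹ × 1.831×10²⁰ = 1.222×10¹⁰ m³/s².
T = 7.516 days = 6.494×10⁵ s.
A synchronous orbit has period T, so by Kepler's third law a = (μT²/4π²)^(1/3).
μT²/4π² = 1.222×10¹⁰ × (6.494×10⁵)² / 39.48 = 1.305×10²⁰ m³.
a = 5.073×10⁶ m = 5072.7 km.
Altitude h = a − R = 5072.7 − 205.8 = 4866.9 km.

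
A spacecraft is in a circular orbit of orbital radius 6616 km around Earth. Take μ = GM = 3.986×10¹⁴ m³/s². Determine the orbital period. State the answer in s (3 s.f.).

r = 6616 km = 6.616×10⁶ m.
Kepler's third law: T = 2π√(r³/μ) = 2π√((6.616×10⁶)³ / 3.986×10¹⁴).
r³/μ = 7.265×10⁵ s², so T = 2π × 8.524×10² = 5.356×10³ s.

T ≈ 5360 s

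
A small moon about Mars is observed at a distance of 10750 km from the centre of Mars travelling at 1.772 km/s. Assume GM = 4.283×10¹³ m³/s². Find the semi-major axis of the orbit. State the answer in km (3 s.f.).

r = 1.075×10⁷ m.
Specific orbital energy ε = v²/2 − μ/r = (1772)²/2 − 4.283×10¹³/1.075×10⁷ = -2.414×10⁶ J/kg.
Since ε = −μ/(2a), a = −μ/(2ε) = 8.870×10⁶ m = 8870.5 km.

a ≈ 8870 km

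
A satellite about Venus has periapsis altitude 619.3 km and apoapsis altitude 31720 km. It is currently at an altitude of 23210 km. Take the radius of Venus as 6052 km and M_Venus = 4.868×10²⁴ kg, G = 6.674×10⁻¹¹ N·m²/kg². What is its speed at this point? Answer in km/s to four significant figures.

v ≈ 2.754 km/s

μ = GM = 6.674×10⁻¹¹ × 4.868×10²⁴ = 3.249×10¹⁴ m³/s².
r_p = 6052 + 619.3 = 6671.3 km = 6.6713×10⁶ m.
r_a = 6052 + 31720 = 37772 km = 3.7772×10⁷ m.
r = 6052 + 23210 = 29262 km = 2.926×10⁷ m.
Semi-major axis a = (r_p + r_a)/2 = 22222 km = 2.222×10⁷ m.
Vis-viva: v² = μ(2/r − 1/a) = 3.249×10¹⁴ × (6.835×10⁻⁸ − 4.500×10⁻⁸) = 7.585×10⁶ m²/s².
v = 2754 m/s = 2.754 km/s.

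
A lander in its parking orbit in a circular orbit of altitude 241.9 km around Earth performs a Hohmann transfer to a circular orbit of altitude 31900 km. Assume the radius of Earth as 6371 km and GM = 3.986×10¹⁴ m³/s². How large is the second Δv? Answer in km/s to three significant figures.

Δv ≈ 1.48 km/s

r₁ = 6371 + 241.9 = 6612.9 km = 6.6129×10⁶ m.
r₂ = 6371 + 31900 = 38271 km = 3.8271×10⁷ m.
Transfer ellipse a_t = (r₁ + r₂)/2 = 2.244×10⁷ m.
At r₁: circular v_c1 = √(μ/r₁) = 7764 m/s; transfer-perigee v_p = √[μ(2/r₁ − 1/a_t)] = 10140 m/s.
At r₂: circular v_c2 = √(μ/r₂) = 3227 m/s; transfer-apogee v_a = √[μ(2/r₂ − 1/a_t)] = 1752 m/s.
Δv₂ = v_c2 − v_a = 1475 m/s.
= 1.475 km/s.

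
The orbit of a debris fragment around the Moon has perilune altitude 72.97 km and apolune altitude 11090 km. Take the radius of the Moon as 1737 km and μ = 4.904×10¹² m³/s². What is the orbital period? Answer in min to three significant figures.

r_p = 1737 + 72.97 = 1810.0 km = 1.8100×10⁶ m.
r_a = 1737 + 11090 = 12827 km = 1.2827×10⁷ m.
Semi-major axis a = (r_p + r_a)/2 = (1810.0 + 12827)/2 = 7318.5 km = 7.318×10⁶ m.
By Kepler's third law T = 2π√(a³/μ) = 2π × 8.940×10³ = 5.617×10⁴ s.
= 936.2 min.

T ≈ 936 min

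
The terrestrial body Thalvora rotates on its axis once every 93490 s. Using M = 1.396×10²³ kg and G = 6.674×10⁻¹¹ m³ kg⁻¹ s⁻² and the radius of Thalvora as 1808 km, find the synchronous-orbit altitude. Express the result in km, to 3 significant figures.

h_sync ≈ 10900 km

μ = GM = 6.674×10⁻¹¹ × 1.396×10²³ = 9.317×10¹² m³/s².
A synchronous orbit has period T, so by Kepler's third law a = (μT²/4π²)^(1/3).
μT²/4π² = 9.317×10¹² × (9.349×10⁴)² / 39.48 = 2.063×10²¹ m³.
a = 1.273×10⁷ m = 12730 km.
Altitude h = a − R = 12730 − 1808 = 10922 km.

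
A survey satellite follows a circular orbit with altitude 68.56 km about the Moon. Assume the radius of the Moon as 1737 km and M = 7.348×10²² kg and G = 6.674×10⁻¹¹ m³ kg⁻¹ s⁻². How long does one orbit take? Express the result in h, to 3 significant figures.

μ = GM = 6.674×10⁻¹¹ × 7.348×10²² = 4.904×10¹² m³/s².
r = 1737 + 68.56 = 1805.6 km = 1.8056×10⁶ m.
Kepler's third law: T = 2π√(r³/μ) = 2π√((1.806×10⁶)³ / 4.904×10¹²).
r³/μ = 1.200×10⁶ s², so T = 2π × 1.096×10³ = 6.884×10³ s.
Converting: 6.884×10³ s ÷ 3600 = 1.912 h.

T ≈ 1.91 h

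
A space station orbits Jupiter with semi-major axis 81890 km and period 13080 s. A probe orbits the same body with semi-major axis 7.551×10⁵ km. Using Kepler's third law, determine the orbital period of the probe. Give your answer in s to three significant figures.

Kepler's third law: T² ∝ a³, so T₂ = T₁ (a₂/a₁)^(3/2).
a₂/a₁ = 9.221, (a₂/a₁)^(3/2) = 28.00.
T₂ = 13080 × 28.00 = 3.662×10⁵ s.

T₂ ≈ 3.66×10⁵ s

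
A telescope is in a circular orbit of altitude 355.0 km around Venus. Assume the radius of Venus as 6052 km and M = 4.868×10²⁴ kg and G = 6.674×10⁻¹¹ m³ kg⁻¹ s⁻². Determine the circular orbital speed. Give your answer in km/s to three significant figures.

v ≈ 7.12 km/s

μ = GM = 6.674×10⁻¹¹ × 4.868×10²⁴ = 3.249×10¹⁴ m³/s².
r = 6052 + 355.0 = 6407.0 km = 6.4070×10⁶ m.
For a circular orbit v = √(μ/r) = √(3.249×10¹⁴ / 6.407×10⁶) = √(5.071×10⁷) = 7121 m/s.
That is 7.121 km/s.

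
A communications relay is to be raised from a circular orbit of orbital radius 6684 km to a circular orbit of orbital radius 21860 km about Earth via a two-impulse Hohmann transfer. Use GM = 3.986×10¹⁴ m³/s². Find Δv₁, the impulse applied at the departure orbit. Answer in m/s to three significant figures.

r₁ = 6684 km = 6.684×10⁶ m.
r₂ = 21860 km = 2.186×10⁷ m.
Transfer ellipse a_t = (r₁ + r₂)/2 = 1.427×10⁷ m.
At r₁: circular v_c1 = √(μ/r₁) = 7722 m/s; transfer-perigee v_p = √[μ(2/r₁ − 1/a_t)] = 9557 m/s.
Δv₁ = v_p − v_c1 = 1835 m/s.

Δv ≈ 1830 m/s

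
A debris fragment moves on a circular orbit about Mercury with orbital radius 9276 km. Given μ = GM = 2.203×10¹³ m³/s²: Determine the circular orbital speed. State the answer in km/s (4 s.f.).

r = 9276 km = 9.276×10⁶ m.
For a circular orbit v = √(μ/r) = √(2.203×10¹³ / 9.276×10⁶) = √(2.375×10⁶) = 1541 m/s.
That is 1.541 km/s.

v ≈ 1.541 km/s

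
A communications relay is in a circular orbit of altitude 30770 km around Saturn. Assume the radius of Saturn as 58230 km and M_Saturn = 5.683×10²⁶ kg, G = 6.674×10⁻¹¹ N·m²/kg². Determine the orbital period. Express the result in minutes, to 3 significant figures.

μ = GM = 6.674×10⁻¹¹ × 5.683×10²⁶ = 3.793×10¹⁶ m³/s².
r = 58230 + 30770 = 89000 km = 8.9000×10⁷ m.
Kepler's third law: T = 2π√(r³/μ) = 2π√((8.900×10⁷)³ / 3.793×10¹⁶).
r³/μ = 1.859×10⁷ s², so T = 2π × 4.311×10³ = 2.709×10⁴ s.
Converting: 2.709×10⁴ s ÷ 60.00 = 451.5 minutes.

T ≈ 451 minutes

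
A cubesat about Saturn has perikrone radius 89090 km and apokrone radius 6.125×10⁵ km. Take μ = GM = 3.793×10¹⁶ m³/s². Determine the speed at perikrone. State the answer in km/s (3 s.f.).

Semi-major axis a = (r_p + r_a)/2 = 3.5080×10⁵ km = 3.508×10⁸ m.
Vis-viva: v² = μ(2/r − 1/a) = 3.793×10¹⁶ × (2.245×10⁻⁸ − 2.851×10⁻⁹) = 7.434×10⁸ m²/s².
v = 27260 m/s = 27.26 km/s.

v ≈ 27.3 km/s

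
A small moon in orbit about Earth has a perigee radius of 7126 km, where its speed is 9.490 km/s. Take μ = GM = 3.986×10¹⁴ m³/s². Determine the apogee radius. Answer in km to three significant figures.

r_p = 7.126×10⁶ m.
Specific energy ε = v²/2 − μ/r = -1.091×10⁷ J/kg, so a = −μ/(2ε) = 1.827×10⁷ m.
The apsides satisfy r_p + r_a = 2a, so the apogee radius is 2a − r_p = 2.942×10⁷ m = 29423 km.

apogee radius ≈ 29400 km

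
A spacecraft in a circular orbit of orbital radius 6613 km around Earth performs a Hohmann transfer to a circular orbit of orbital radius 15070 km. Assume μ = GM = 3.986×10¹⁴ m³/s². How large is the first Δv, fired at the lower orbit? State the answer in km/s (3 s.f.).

Δv ≈ 1.39 km/s

r₁ = 6613 km = 6.613×10⁶ m.
r₂ = 15070 km = 1.507×10⁷ m.
Transfer ellipse a_t = (r₁ + r₂)/2 = 1.084×10⁷ m.
At r₁: circular v_c1 = √(μ/r₁) = 7764 m/s; transfer-perigee v_p = √[μ(2/r₁ − 1/a_t)] = 9153 m/s.
Δv₁ = v_p − v_c1 = 1390 m/s.
= 1.390 km/s.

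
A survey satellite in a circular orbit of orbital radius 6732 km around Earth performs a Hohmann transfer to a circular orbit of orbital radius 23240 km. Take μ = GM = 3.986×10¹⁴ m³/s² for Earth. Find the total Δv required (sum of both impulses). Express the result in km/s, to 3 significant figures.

Δv_total ≈ 3.25 km/s

r₁ = 6732 km = 6.732×10⁶ m.
r₂ = 23240 km = 2.324×10⁷ m.
Transfer ellipse a_t = (r₁ + r₂)/2 = 1.499×10⁷ m.
At r₁: circular v_c1 = √(μ/r₁) = 7695 m/s; transfer-perigee v_p = √[μ(2/r₁ − 1/a_t)] = 9582 m/s.
Δv₁ = v_p − v_c1 = 1888 m/s.
At r₂: circular v_c2 = √(μ/r₂) = 4141 m/s; transfer-apogee v_a = √[μ(2/r₂ − 1/a_t)] = 2776 m/s.
Δv₂ = v_c2 − v_a = 1366 m/s.
Total Δv = Δv₁ + Δv₂ = 3253 m/s = 3.253 km/s.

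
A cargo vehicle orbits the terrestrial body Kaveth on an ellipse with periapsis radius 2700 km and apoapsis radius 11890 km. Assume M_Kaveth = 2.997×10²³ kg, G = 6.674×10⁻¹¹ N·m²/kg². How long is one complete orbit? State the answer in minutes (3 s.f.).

μ = GM = 6.674×10⁻¹¹ × 2.997×10²³ = 2.000×10¹³ m³/s².
Semi-major axis a = (r_p + r_a)/2 = (2700.0 + 11890)/2 = 7295.0 km = 7.295×10⁶ m.
By Kepler's third law T = 2π√(a³/μ) = 2π × 4.406×10³ = 2.768×10⁴ s.
= 461.3 minutes.

T ≈ 461 minutes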